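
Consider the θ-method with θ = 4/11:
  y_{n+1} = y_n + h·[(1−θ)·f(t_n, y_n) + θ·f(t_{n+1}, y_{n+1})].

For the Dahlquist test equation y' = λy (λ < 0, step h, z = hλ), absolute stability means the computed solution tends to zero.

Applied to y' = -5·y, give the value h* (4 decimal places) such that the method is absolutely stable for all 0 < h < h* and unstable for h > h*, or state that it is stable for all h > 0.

(-7.3333,0); λ=-5 ⇒ h* = (22/3)/5 = 1.4667.

On y'=λy, z=hλ:
  y_{n+1} = y_n + z·[7/11·y_n + 4/11·y_{n+1}] ⇒ (1 − 4/11z)y_{n+1} = (1 + 7/11z)y_n
  R(z) = (1 + 7/11z)/(1 − 4/11z).

Find x<0 with |R(x)|<1.
x=-1.16: |R|=0.1841
R=−1: 1+7/11x = −1+4/11x ⇒ -3/11x=2 ⇒ x=2/(-3/11)=-7.3333
Confirm numerically:
  x=-4.439: |R|=0.69805 <1
  x=-4.128: |R|=0.65048 <1
  x=-4.028: |R|=0.63426 <1
  x=-7.538: |R|=1.01492 >1
  x=-7.429: |R|=1.00705 >1
  x=-7.413: |R|=1.00588 >1
Stable set (-7.3333, 0).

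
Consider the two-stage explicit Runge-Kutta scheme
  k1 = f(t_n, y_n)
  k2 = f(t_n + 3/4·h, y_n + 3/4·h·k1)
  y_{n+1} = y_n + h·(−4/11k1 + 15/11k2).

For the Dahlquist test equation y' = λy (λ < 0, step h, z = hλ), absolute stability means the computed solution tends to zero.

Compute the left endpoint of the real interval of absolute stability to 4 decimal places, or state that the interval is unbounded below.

Set f=λy, z=hλ:
  k1=λy_n ⇒ h·k1=z·y_n;  k2=λ(1+3/4z)y_n ⇒ h·k2=z(1+3/4z)y_n
  y_{n+1}/y_n = 1 − 4/11z + 15/11z(1+3/4z) = 1 + z + 45/44z²
  R(z) = 1 + z + 45/44z².

Boundary: |R(x)|=1, x<0.
x=-1.39: |R|=1.5860
R=1: x+45/44x²=0 ⇒ x=−44/45=-0.9778; min R=1−1/(4·45/44)=0.7556>−1
Confirm numerically:
  x=-0.789: |R|=0.84767 <1
  x=-0.572: |R|=0.76262 <1
  x=-0.527: |R|=0.75704 <1
  x=-0.510: |R|=0.75601 <1
  x=-1.568: |R|=1.94650 >1
  x=-1.463: |R|=1.72601 >1
  x=-1.325: |R|=1.47053 >1
Interval (-0.9778, 0).

z* = -0.9778.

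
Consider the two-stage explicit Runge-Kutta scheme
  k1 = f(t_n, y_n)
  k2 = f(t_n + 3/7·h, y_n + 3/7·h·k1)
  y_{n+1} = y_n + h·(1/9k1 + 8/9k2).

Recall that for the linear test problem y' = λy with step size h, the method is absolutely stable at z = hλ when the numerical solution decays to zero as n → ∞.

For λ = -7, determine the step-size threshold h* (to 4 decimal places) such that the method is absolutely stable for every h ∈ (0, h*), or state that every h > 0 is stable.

On y'=λy, z=hλ:
  k1=λy_n ⇒ h·k1=z·y_n;  k2=λ(1+3/7z)y_n ⇒ h·k2=z(1+3/7z)y_n
  y_{n+1}/y_n = 1 + 1/9z + 8/9z(1+3/7z) = 1 + z + 8/21z²
  R(z) = 1 + z + 8/21z².

Need |R(x)|<1, x<0.
x=-1.6: |R|=0.3752
R=1: x+8/21x²=0 ⇒ x=−21/8=-2.6250; min R=1−1/(4·8/21)=0.3438>−1
Confirm numerically:
  x=-2.260: |R|=0.68575 <1
  x=-1.731: |R|=0.41047 <1
  x=-1.482: |R|=0.35469 <1
  x=-1.457: |R|=0.35170 <1
  x=-3.049: |R|=1.49249 >1
  x=-2.997: |R|=1.42472 >1
Stable set (-2.6250, 0).

(-2.6250,0); λ=-7 ⇒ h* = (21/8)/7 = 0.3750.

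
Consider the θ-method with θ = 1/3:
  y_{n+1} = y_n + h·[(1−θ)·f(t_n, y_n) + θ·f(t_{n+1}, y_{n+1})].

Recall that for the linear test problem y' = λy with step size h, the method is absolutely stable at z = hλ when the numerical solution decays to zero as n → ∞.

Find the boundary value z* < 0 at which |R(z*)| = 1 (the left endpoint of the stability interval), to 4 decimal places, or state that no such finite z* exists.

left endpoint -6.0000.

Set f=λy, z=hλ:
  y_{n+1} = y_n + z·[2/3·y_n + 1/3·y_{n+1}] ⇒ (1 − 1/3z)y_{n+1} = (1 + 2/3z)y_n
  R(z) = (1 + 2/3z)/(1 − 1/3z).

Boundary: |R(x)|=1, x<0.
x=-0.78: |R|=0.3810
R=−1: 1+2/3x = −1+1/3x ⇒ -1/3x=2 ⇒ x=2/(-1/3)=-6.0000
Confirm numerically:
  x=-5.711: |R|=0.96682 <1
  x=-5.525: |R|=0.94428 <1
  x=-3.876: |R|=0.69110 <1
  x=-6.443: |R|=1.04691 >1
  x=-6.167: |R|=1.01822 >1
So |R|<1 on (-6.0000, 0).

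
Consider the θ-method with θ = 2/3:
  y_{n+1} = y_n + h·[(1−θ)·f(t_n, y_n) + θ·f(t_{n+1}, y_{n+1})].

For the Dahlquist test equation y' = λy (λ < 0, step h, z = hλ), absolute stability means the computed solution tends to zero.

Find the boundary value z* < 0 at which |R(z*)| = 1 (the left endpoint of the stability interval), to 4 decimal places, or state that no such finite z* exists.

unbounded; (−∞, 0).

Test eqn y'=λy, z=hλ:
  y_{n+1} = y_n + z·[1/3·y_n + 2/3·y_{n+1}] ⇒ (1 − 2/3z)y_{n+1} = (1 + 1/3z)y_n
  R(z) = (1 + 1/3z)/(1 − 2/3z).

Need |R(x)|<1, x<0.
x=-1.52: |R|=0.2450
x=-2: |R|=0.1429
x=-10: |R|=0.3043
x=-100: |R|=0.4778
θ=2/3≥1/2 ⇒ |1+1/3x|<|1−2/3x| ∀x<0 ⇒ stable on all of ℝ⁻.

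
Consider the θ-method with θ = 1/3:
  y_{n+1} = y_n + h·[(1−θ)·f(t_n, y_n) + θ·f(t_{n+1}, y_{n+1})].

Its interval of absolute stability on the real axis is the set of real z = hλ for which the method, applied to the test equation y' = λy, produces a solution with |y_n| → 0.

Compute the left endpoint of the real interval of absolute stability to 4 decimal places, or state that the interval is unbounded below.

With y'=λy (z=hλ):
  y_{n+1} = y_n + z·[2/3·y_n + 1/3·y_{n+1}] ⇒ (1 − 1/3z)y_{n+1} = (1 + 2/3z)y_n
  R(z) = (1 + 2/3z)/(1 − 1/3z).

Need |R(x)|<1, x<0.
x=-0.66: |R|=0.4590
R=−1: 1+2/3x = −1+1/3x ⇒ -1/3x=2 ⇒ x=2/(-1/3)=-6.0000
Confirm numerically:
  x=-4.960: |R|=0.86935 <1
  x=-4.220: |R|=0.75346 <1
  x=-2.496: |R|=0.36245 <1
  x=-6.573: |R|=1.05986 >1
  x=-6.257: |R|=1.02776 >1
  x=-6.095: |R|=1.01045 >1
So |R|<1 on (-6.0000, 0).

z* = -6.0000.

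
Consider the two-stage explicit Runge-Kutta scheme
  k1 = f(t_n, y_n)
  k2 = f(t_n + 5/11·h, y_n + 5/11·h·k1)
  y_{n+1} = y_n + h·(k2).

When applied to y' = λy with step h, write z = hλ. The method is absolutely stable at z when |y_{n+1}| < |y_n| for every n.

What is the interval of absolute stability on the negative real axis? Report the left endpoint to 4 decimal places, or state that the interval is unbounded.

Set f=λy, z=hλ:
  k1=λy_n ⇒ h·k1=z·y_n;  k2=λ(1+5/11z)y_n ⇒ h·k2=z(1+5/11z)y_n
  y_{n+1}/y_n = 1 + z(1+5/11z) = 1 + z + 5/11z²
  ⇒ R(z) = 1 + z + 5/11z².

Boundary: |R(x)|=1, x<0.
x=-1.17: |R|=0.4522
R=1: x+5/11x²=0 ⇒ x=−11/5=-2.2000; min R=1−1/(4·5/11)=0.4500>−1
Confirm numerically:
  x=-2.137: |R|=0.93880 <1
  x=-1.585: |R|=0.55692 <1
  x=-1.104: |R|=0.45001 <1
  x=-1.054: |R|=0.45096 <1
  x=-2.598: |R|=1.47000 >1
  x=-2.323: |R|=1.12988 >1
  x=-2.300: |R|=1.10455 >1
So |R|<1 on (-2.2000, 0).

(-2.2000, 0).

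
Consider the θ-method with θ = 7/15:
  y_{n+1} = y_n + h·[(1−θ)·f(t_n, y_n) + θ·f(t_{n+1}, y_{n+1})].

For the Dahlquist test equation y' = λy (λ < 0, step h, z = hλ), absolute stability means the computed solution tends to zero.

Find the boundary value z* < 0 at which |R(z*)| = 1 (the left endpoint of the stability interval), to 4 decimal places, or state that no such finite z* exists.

Set f=λy, z=hλ:
  y_{n+1} = y_n + z·[8/15·y_n + 7/15·y_{n+1}] ⇒ (1 − 7/15z)y_{n+1} = (1 + 8/15z)y_n
  R(z) = (1 + 8/15z)/(1 − 7/15z).

Need |R(x)|<1, x<0.
x=-1.33: |R|=0.1794
R=−1: 1+8/15x = −1+7/15x ⇒ -1/15x=2 ⇒ x=2/(-1/15)=-30.0000
Confirm numerically:
  x=-26.360: |R|=0.98176 <1
  x=-24.874: |R|=0.97290 <1
  x=-18.956: |R|=0.92522 <1
  x=-18.409: |R|=0.91943 <1
  x=-30.495: |R|=1.00217 >1
  x=-30.334: |R|=1.00147 >1
  x=-30.320: |R|=1.00141 >1
Stable set (-30.0000, 0).

left endpoint -30.0000.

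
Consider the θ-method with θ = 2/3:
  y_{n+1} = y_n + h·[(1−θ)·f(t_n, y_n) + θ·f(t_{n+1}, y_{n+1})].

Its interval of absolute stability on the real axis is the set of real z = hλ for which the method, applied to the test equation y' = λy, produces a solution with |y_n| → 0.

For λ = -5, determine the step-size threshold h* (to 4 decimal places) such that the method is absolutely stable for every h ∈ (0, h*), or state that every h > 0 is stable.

interval (−∞, 0). Any h>0 works for λ=-5.

On y'=λy, z=hλ:
  y_{n+1} = y_n + z·[1/3·y_n + 2/3·y_{n+1}] ⇒ (1 − 2/3z)y_{n+1} = (1 + 1/3z)y_n
  so R(z) = (1 + 1/3z)/(1 − 2/3z).

Solve |R(x)|<1 on ℝ⁻.
x=-0.43: |R|=0.6658
x=-2: |R|=0.1429
x=-10: |R|=0.3043
x=-100: |R|=0.4778
θ=2/3≥1/2 ⇒ |1+1/3x|<|1−2/3x| ∀x<0 ⇒ interval (−∞,0).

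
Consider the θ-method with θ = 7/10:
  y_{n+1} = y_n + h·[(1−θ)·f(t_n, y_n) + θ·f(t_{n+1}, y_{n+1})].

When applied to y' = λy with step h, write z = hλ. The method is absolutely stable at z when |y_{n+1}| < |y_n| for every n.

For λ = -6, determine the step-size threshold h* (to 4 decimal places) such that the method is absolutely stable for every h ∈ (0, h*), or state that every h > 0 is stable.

unbounded; (−∞, 0). Any h>0 works for λ=-6.

With y'=λy (z=hλ):
  y_{n+1} = y_n + z·[3/10·y_n + 7/10·y_{n+1}] ⇒ (1 − 7/10z)y_{n+1} = (1 + 3/10z)y_n
  R(z) = (1 + 3/10z)/(1 − 7/10z).

Find x<0 with |R(x)|<1.
x=-0.82: |R|=0.4790
x=-2: |R|=0.1667
x=-10: |R|=0.2500
x=-100: |R|=0.4085
θ=7/10≥1/2 ⇒ |1+3/10x|<|1−7/10x| ∀x<0 ⇒ stable on all of ℝ⁻.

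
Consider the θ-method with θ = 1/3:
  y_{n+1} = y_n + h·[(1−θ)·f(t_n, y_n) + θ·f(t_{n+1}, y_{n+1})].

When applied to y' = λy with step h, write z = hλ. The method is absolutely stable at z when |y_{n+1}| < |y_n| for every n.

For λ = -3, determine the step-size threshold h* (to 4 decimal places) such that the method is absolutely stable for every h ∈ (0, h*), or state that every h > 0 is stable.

With y'=λy (z=hλ):
  y_{n+1} = y_n + z·[2/3·y_n + 1/3·y_{n+1}] ⇒ (1 − 1/3z)y_{n+1} = (1 + 2/3z)y_n
  R(z) = (1 + 2/3z)/(1 − 1/3z).

Boundary: |R(x)|=1, x<0.
x=-0.71: |R|=0.4259
R=−1: 1+2/3x = −1+1/3x ⇒ -1/3x=2 ⇒ x=2/(-1/3)=-6.0000
Confirm numerically:
  x=-5.908: |R|=0.98967 <1
  x=-3.824: |R|=0.68113 <1
  x=-2.586: |R|=0.38883 <1
  x=-2.557: |R|=0.38042 <1
  x=-6.268: |R|=1.02892 >1
  x=-6.252: |R|=1.02724 >1
  x=-6.248: |R|=1.02682 >1
Stable set (-6.0000, 0).

(-6.0000,0); λ=-3 ⇒ h* = (6)/3 = 2.0000.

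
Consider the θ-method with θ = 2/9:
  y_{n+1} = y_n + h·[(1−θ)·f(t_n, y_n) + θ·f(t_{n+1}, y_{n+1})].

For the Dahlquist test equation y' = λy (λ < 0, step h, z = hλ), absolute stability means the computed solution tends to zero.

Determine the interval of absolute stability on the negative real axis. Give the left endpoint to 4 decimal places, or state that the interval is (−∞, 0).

(-3.6000, 0).

Test eqn y'=λy, z=hλ:
  y_{n+1} = y_n + z·[7/9·y_n + 2/9·y_{n+1}] ⇒ (1 − 2/9z)y_{n+1} = (1 + 7/9z)y_n
  so R(z) = (1 + 7/9z)/(1 − 2/9z).

Solve |R(x)|<1 on ℝ⁻.
x=-0.6: |R|=0.4706
R=−1: 1+7/9x = −1+2/9x ⇒ -5/9x=2 ⇒ x=2/(-5/9)=-3.6000
Confirm numerically:
  x=-2.285: |R|=0.51548 <1
  x=-1.855: |R|=0.31353 <1
  x=-1.663: |R|=0.21426 <1
  x=-4.140: |R|=1.15625 >1
  x=-3.790: |R|=1.05730 >1
  x=-3.672: |R|=1.02203 >1
Stable set (-3.6000, 0).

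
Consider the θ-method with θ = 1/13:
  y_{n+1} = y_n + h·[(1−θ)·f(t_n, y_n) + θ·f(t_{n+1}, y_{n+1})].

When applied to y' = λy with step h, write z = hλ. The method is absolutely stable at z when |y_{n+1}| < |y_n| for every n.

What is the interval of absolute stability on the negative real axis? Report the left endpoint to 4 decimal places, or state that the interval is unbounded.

(-2.3636, 0).

Set f=λy, z=hλ:
  y_{n+1} = y_n + z·[12/13·y_n + 1/13·y_{n+1}] ⇒ (1 − 1/13z)y_{n+1} = (1 + 12/13z)y_n
  Hence R(z) = (1 + 12/13z)/(1 − 1/13z).

Boundary: |R(x)|=1, x<0.
x=-0.34: |R|=0.6687
R=−1: 1+12/13x = −1+1/13x ⇒ -11/13x=2 ⇒ x=2/(-11/13)=-2.3636
Confirm numerically:
  x=-2.105: |R|=0.81165 <1
  x=-1.919: |R|=0.67216 <1
  x=-1.286: |R|=0.17024 <1
  x=-2.856: |R|=1.34157 >1
  x=-2.771: |R|=1.28413 >1
So |R|<1 on (-2.3636, 0).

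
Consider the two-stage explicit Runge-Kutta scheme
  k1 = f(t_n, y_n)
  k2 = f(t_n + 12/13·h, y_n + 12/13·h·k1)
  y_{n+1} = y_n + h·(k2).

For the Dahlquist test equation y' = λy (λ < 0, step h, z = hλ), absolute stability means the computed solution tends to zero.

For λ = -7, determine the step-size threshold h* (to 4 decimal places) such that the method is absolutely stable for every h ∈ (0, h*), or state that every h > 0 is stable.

Test eqn y'=λy, z=hλ:
  k1=λy_n ⇒ h·k1=z·y_n;  k2=λ(1+12/13z)y_n ⇒ h·k2=z(1+12/13z)y_n
  y_{n+1}/y_n = 1 + z(1+12/13z) = 1 + z + 12/13z²
  ⇒ R(z) = 1 + z + 12/13z².

Find x<0 with |R(x)|<1.
x=-1.35: |R|=1.3323
R=1: x+12/13x²=0 ⇒ x=−13/12=-1.0833; min R=1−1/(4·12/13)=0.7292>−1
Confirm numerically:
  x=-0.984: |R|=0.90977 <1
  x=-0.974: |R|=0.90170 <1
  x=-0.650: |R|=0.74000 <1
  x=-0.590: |R|=0.73132 <1
  x=-1.575: |R|=1.71481 >1
  x=-1.417: |R|=1.43644 >1
  x=-1.114: |R|=1.03153 >1
So |R|<1 on (-1.0833, 0).

(-1.0833,0); λ=-7 ⇒ h* = (13/12)/7 = 0.1548.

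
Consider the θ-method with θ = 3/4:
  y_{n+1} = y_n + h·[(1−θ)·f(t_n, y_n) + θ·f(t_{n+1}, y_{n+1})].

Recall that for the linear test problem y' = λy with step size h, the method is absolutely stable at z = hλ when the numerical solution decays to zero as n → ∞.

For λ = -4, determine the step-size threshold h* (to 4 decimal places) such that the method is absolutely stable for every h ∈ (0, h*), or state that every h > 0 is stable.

Test eqn y'=λy, z=hλ:
  y_{n+1} = y_n + z·[1/4·y_n + 3/4·y_{n+1}] ⇒ (1 − 3/4z)y_{n+1} = (1 + 1/4z)y_n
  R(z) = (1 + 1/4z)/(1 − 3/4z).

Boundary: |R(x)|=1, x<0.
x=-1.51: |R|=0.2919
x=-2: |R|=0.2000
x=-10: |R|=0.1765
x=-100: |R|=0.3158
θ=3/4≥1/2 ⇒ |1+1/4x|<|1−3/4x| ∀x<0 ⇒ interval (−∞,0).

(−∞, 0) — no finite endpoint. Any h>0 works for λ=-4.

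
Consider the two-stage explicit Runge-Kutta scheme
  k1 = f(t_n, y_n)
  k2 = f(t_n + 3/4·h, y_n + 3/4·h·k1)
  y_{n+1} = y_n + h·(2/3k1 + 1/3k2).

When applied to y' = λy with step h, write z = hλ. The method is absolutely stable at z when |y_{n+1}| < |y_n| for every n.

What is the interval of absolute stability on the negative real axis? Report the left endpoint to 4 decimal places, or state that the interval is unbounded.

With y'=λy (z=hλ):
  k1=λy_n ⇒ h·k1=z·y_n;  k2=λ(1+3/4z)y_n ⇒ h·k2=z(1+3/4z)y_n
  y_{n+1}/y_n = 1 + 2/3z + 1/3z(1+3/4z) = 1 + z + 1/4z²
  so R(z) = 1 + z + 1/4z².

Need |R(x)|<1, x<0.
x=-1.22: |R|=0.1521
R=1: x+1/4x²=0 ⇒ x=−4=-4.0000; min R=1−1/(4·1/4)=0.0000>−1
Confirm numerically:
  x=-2.906: |R|=0.20521 <1
  x=-2.474: |R|=0.05617 <1
  x=-2.175: |R|=0.00766 <1
  x=-4.417: |R|=1.46047 >1
  x=-4.360: |R|=1.39240 >1
  x=-4.074: |R|=1.07537 >1
So |R|<1 on (-4.0000, 0).

z∈(-4.0000,0).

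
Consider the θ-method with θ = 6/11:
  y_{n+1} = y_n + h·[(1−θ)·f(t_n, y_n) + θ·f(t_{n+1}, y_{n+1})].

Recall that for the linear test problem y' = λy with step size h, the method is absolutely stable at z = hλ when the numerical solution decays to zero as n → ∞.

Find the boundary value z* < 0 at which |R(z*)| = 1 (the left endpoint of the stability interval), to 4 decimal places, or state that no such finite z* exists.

With y'=λy (z=hλ):
  y_{n+1} = y_n + z·[5/11·y_n + 6/11·y_{n+1}] ⇒ (1 − 6/11z)y_{n+1} = (1 + 5/11z)y_n
  R(z) = (1 + 5/11z)/(1 − 6/11z).

Find x<0 with |R(x)|<1.
x=-1.18: |R|=0.2821
x=-2: |R|=0.0435
x=-10: |R|=0.5493
x=-100: |R|=0.8003
θ=6/11≥1/2 ⇒ |1+5/11x|<|1−6/11x| ∀x<0 ⇒ unbounded interval.

interval (−∞, 0).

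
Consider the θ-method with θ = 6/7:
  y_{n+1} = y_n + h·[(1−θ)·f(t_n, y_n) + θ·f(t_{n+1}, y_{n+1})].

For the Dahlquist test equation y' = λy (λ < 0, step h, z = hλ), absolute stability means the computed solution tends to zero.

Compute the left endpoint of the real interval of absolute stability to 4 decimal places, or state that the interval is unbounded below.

(−∞, 0) — no finite endpoint.

Test eqn y'=λy, z=hλ:
  y_{n+1} = y_n + z·[1/7·y_n + 6/7·y_{n+1}] ⇒ (1 − 6/7z)y_{n+1} = (1 + 1/7z)y_n
  Hence R(z) = (1 + 1/7z)/(1 − 6/7z).

Need |R(x)|<1, x<0.
x=-1.59: |R|=0.3271
x=-2: |R|=0.2632
x=-10: |R|=0.0448
x=-100: |R|=0.1532
θ=6/7≥1/2 ⇒ |1+1/7x|<|1−6/7x| ∀x<0 ⇒ unbounded interval.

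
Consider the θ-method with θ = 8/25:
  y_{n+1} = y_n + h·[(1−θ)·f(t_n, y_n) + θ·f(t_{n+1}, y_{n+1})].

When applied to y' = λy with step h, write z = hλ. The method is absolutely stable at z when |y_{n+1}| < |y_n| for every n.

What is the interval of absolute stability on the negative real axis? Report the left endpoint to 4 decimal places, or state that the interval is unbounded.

Test eqn y'=λy, z=hλ:
  y_{n+1} = y_n + z·[17/25·y_n + 8/25·y_{n+1}] ⇒ (1 − 8/25z)y_{n+1} = (1 + 17/25z)y_n
  Hence R(z) = (1 + 17/25z)/(1 − 8/25z).

Solve |R(x)|<1 on ℝ⁻.
x=-1.13: |R|=0.1701
R=−1: 1+17/25x = −1+8/25x ⇒ -9/25x=2 ⇒ x=2/(-9/25)=-5.5556
Confirm numerically:
  x=-5.514: |R|=0.99459 <1
  x=-5.458: |R|=0.98721 <1
  x=-5.181: |R|=0.94927 <1
  x=-6.125: |R|=1.06926 >1
  x=-5.785: |R|=1.02897 >1
Interval (-5.5556, 0).

z∈(-5.5556,0).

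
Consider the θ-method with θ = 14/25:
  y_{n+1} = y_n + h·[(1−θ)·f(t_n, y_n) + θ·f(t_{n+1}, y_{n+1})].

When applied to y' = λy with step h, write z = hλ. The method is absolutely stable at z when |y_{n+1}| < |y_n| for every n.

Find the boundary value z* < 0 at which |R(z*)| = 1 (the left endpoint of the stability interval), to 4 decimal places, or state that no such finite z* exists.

Set f=λy, z=hλ:
  y_{n+1} = y_n + z·[11/25·y_n + 14/25·y_{n+1}] ⇒ (1 − 14/25z)y_{n+1} = (1 + 11/25z)y_n
  Hence R(z) = (1 + 11/25z)/(1 − 14/25z).

Find x<0 with |R(x)|<1.
x=-0.96: |R|=0.3757
x=-2: |R|=0.0566
x=-10: |R|=0.5152
x=-100: |R|=0.7544
θ=14/25≥1/2 ⇒ |1+11/25x|<|1−14/25x| ∀x<0 ⇒ stable on all of ℝ⁻.

(−∞, 0) — no finite endpoint.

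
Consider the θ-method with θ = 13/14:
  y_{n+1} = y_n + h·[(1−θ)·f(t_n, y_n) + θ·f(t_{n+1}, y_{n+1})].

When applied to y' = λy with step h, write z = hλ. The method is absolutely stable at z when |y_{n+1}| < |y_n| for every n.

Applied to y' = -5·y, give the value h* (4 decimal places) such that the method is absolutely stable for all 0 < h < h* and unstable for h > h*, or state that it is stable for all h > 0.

With y'=λy (z=hλ):
  y_{n+1} = y_n + z·[1/14·y_n + 13/14·y_{n+1}] ⇒ (1 − 13/14z)y_{n+1} = (1 + 1/14z)y_n
  so R(z) = (1 + 1/14z)/(1 − 13/14z).

Solve |R(x)|<1 on ℝ⁻.
x=-0.76: |R|=0.5544
x=-2: |R|=0.3000
x=-10: |R|=0.0278
x=-100: |R|=0.0654
θ=13/14≥1/2 ⇒ |1+1/14x|<|1−13/14x| ∀x<0 ⇒ unbounded interval.

(−∞, 0) — no finite endpoint. Any h>0 works for λ=-5.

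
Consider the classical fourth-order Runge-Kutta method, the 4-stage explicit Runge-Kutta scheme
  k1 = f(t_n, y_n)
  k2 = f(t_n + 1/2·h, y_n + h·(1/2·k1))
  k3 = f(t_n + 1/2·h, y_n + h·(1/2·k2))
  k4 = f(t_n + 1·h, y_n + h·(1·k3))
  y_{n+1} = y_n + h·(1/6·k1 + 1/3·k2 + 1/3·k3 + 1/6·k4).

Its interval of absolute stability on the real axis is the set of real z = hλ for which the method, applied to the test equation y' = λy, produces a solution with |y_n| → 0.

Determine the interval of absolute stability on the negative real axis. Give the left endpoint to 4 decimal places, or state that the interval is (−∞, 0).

Test eqn y'=λy, z=hλ:
  order 4, 4-stage ⇒ R(z)=1+z+z^2/2+z^3/6+z^4/24
  (e.g. R(-1.09)=0.34703, |R|=0.34703)

Solve |R(x)|<1 on ℝ⁻.
x=-1.09: |R|=0.3470
|R(-2.89)|=1.1697 |R(-1.1)|=0.3442
Bisect:
  x_lo=-3.5030 |R|=2.7423  x_hi=-0.0784 |R|=0.9246
  mid=-1.79071 |R|=0.28402 →hi
  mid=-2.64685 |R|=0.81056 →hi
  mid=-3.07492 |R|=1.53201 →lo
  mid=-2.86089 |R|=1.12009 →lo
  mid=-2.75387 |R|=0.95365 →hi
  mid=-2.80738 |R|=1.03381 →lo
  mid=-2.78063 |R|=0.99298 →hi
  mid=-2.79400 |R|=1.01321 →lo
  mid=-2.78731 |R|=1.00305 →lo
  mid=-2.78397 |R|=0.99801 →hi
  ...
  [-2.78543,-2.78522] ⇒ x*=-2.7853
Stable set (-2.7853, 0).

(-2.7853, 0).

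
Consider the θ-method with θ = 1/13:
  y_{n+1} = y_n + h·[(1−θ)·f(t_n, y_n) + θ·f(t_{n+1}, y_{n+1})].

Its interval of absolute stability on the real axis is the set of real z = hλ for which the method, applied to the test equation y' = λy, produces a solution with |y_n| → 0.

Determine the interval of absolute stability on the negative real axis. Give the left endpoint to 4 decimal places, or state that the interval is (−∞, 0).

With y'=λy (z=hλ):
  y_{n+1} = y_n + z·[12/13·y_n + 1/13·y_{n+1}] ⇒ (1 − 1/13z)y_{n+1} = (1 + 12/13z)y_n
  ⇒ R(z) = (1 + 12/13z)/(1 − 1/13z).

Boundary: |R(x)|=1, x<0.
x=-1.78: |R|=0.5656
R=−1: 1+12/13x = −1+1/13x ⇒ -11/13x=2 ⇒ x=2/(-11/13)=-2.3636
Confirm numerically:
  x=-2.187: |R|=0.87206 <1
  x=-1.990: |R|=0.72582 <1
  x=-1.788: |R|=0.57181 <1
  x=-0.981: |R|=0.08783 <1
  x=-2.702: |R|=1.23704 >1
  x=-2.654: |R|=1.20404 >1
Stable set (-2.3636, 0).

(-2.3636, 0).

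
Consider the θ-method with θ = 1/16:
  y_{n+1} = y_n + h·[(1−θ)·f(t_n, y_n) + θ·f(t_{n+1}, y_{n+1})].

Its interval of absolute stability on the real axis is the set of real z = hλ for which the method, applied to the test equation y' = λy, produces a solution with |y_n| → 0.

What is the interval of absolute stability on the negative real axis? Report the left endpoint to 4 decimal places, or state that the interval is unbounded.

(-2.2857, 0).

Test eqn y'=λy, z=hλ:
  y_{n+1} = y_n + z·[15/16·y_n + 1/16·y_{n+1}] ⇒ (1 − 1/16z)y_{n+1} = (1 + 15/16z)y_n
  R(z) = (1 + 15/16z)/(1 − 1/16z).

Solve |R(x)|<1 on ℝ⁻.
x=-1.47: |R|=0.3463
R=−1: 1+15/16x = −1+1/16x ⇒ -7/8x=2 ⇒ x=2/(-7/8)=-2.2857
Confirm numerically:
  x=-1.806: |R|=0.62282 <1
  x=-1.544: |R|=0.40812 <1
  x=-1.264: |R|=0.17146 <1
  x=-0.995: |R|=0.06325 <1
  x=-2.575: |R|=1.21803 >1
  x=-2.526: |R|=1.18158 >1
  x=-2.488: |R|=1.15318 >1
Stable set (-2.2857, 0).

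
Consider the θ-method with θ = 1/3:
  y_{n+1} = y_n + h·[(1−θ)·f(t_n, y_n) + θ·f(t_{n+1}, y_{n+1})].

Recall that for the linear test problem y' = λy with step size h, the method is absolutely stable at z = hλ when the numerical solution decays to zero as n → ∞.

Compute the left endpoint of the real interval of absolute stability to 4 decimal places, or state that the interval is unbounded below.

With y'=λy (z=hλ):
  y_{n+1} = y_n + z·[2/3·y_n + 1/3·y_{n+1}] ⇒ (1 − 1/3z)y_{n+1} = (1 + 2/3z)y_n
  Hence R(z) = (1 + 2/3z)/(1 − 1/3z).

Find x<0 with |R(x)|<1.
x=-0.92: |R|=0.2959
R=−1: 1+2/3x = −1+1/3x ⇒ -1/3x=2 ⇒ x=2/(-1/3)=-6.0000
Confirm numerically:
  x=-4.077: |R|=0.72827 <1
  x=-2.543: |R|=0.37633 <1
  x=-2.460: |R|=0.35165 <1
  x=-6.520: |R|=1.05462 >1
  x=-6.407: |R|=1.04327 >1
So |R|<1 on (-6.0000, 0).

left endpoint -6.0000.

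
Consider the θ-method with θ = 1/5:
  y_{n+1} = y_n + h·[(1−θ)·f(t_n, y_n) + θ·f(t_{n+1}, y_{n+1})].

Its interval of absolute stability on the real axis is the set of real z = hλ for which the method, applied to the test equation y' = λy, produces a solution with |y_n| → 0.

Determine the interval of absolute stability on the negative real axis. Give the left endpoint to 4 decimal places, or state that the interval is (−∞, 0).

(-3.3333, 0).

With y'=λy (z=hλ):
  y_{n+1} = y_n + z·[4/5·y_n + 1/5·y_{n+1}] ⇒ (1 − 1/5z)y_{n+1} = (1 + 4/5z)y_n
  Hence R(z) = (1 + 4/5z)/(1 − 1/5z).

Boundary: |R(x)|=1, x<0.
x=-0.46: |R|=0.5788
R=−1: 1+4/5x = −1+1/5x ⇒ -3/5x=2 ⇒ x=2/(-3/5)=-3.3333
Confirm numerically:
  x=-2.527: |R|=0.67862 <1
  x=-2.495: |R|=0.66444 <1
  x=-1.391: |R|=0.08825 <1
  x=-3.765: |R|=1.14775 >1
  x=-3.658: |R|=1.11250 >1
  x=-3.499: |R|=1.05848 >1
So |R|<1 on (-3.3333, 0).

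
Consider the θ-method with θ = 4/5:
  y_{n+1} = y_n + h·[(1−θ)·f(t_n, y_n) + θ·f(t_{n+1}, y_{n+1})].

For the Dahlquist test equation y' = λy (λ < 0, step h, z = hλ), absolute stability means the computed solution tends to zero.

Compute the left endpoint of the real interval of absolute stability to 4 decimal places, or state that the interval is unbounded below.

(−∞, 0) — no finite endpoint.

Test eqn y'=λy, z=hλ:
  y_{n+1} = y_n + z·[1/5·y_n + 4/5·y_{n+1}] ⇒ (1 − 4/5z)y_{n+1} = (1 + 1/5z)y_n
  ⇒ R(z) = (1 + 1/5z)/(1 − 4/5z).

Solve |R(x)|<1 on ℝ⁻.
x=-0.7: |R|=0.5513
x=-2: |R|=0.2308
x=-10: |R|=0.1111
x=-100: |R|=0.2346
θ=4/5≥1/2 ⇒ |1+1/5x|<|1−4/5x| ∀x<0 ⇒ stable on all of ℝ⁻.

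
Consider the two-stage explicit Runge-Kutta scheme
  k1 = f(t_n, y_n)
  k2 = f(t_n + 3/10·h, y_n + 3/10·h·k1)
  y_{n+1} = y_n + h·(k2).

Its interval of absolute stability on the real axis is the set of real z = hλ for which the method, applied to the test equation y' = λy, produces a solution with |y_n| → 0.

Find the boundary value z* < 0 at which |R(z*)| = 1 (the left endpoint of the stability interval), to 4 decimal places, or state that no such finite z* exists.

On y'=λy, z=hλ:
  k1=λy_n ⇒ h·k1=z·y_n;  k2=λ(1+3/10z)y_n ⇒ h·k2=z(1+3/10z)y_n
  y_{n+1}/y_n = 1 + z(1+3/10z) = 1 + z + 3/10z²
  R(z) = 1 + z + 3/10z².

Boundary: |R(x)|=1, x<0.
x=-0.98: |R|=0.3081
R=1: x+3/10x²=0 ⇒ x=−10/3=-3.3333; min R=1−1/(4·3/10)=0.1667>−1
Confirm numerically:
  x=-2.045: |R|=0.20961 <1
  x=-1.997: |R|=0.19940 <1
  x=-1.775: |R|=0.17019 <1
  x=-1.637: |R|=0.16693 <1
  x=-3.800: |R|=1.53200 >1
  x=-3.533: |R|=1.21163 >1
  x=-3.530: |R|=1.20827 >1
So |R|<1 on (-3.3333, 0).

z* = -3.3333.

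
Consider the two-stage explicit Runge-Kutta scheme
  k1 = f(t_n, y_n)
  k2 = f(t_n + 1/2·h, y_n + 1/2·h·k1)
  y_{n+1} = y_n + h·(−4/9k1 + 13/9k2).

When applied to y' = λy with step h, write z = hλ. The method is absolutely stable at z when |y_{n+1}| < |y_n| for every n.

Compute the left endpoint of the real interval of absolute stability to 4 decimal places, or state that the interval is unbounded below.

With y'=λy (z=hλ):
  k1=λy_n ⇒ h·k1=z·y_n;  k2=λ(1+1/2z)y_n ⇒ h·k2=z(1+1/2z)y_n
  y_{n+1}/y_n = 1 − 4/9z + 13/9z(1+1/2z) = 1 + z + 13/18z²
  so R(z) = 1 + z + 13/18z².

Need |R(x)|<1, x<0.
x=-0.76: |R|=0.6572
R=1: x+13/18x²=0 ⇒ x=−18/13=-1.3846; min R=1−1/(4·13/18)=0.6538>−1
Confirm numerically:
  x=-1.082: |R|=0.76352 <1
  x=-0.810: |R|=0.66385 <1
  x=-0.656: |R|=0.65480 <1
  x=-0.599: |R|=0.66013 <1
  x=-1.855: |R|=1.63018 >1
  x=-1.799: |R|=1.53840 >1
  x=-1.521: |R|=1.14982 >1
Stable set (-1.3846, 0).

z* = -1.3846.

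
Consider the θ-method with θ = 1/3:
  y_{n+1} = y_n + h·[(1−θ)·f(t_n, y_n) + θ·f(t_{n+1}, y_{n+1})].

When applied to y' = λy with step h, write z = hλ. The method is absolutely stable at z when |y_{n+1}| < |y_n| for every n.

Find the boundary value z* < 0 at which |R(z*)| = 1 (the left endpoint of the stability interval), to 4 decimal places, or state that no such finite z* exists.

z* = -6.0000.

Test eqn y'=λy, z=hλ:
  y_{n+1} = y_n + z·[2/3·y_n + 1/3·y_{n+1}] ⇒ (1 − 1/3z)y_{n+1} = (1 + 2/3z)y_n
  so R(z) = (1 + 2/3z)/(1 − 1/3z).

Need |R(x)|<1, x<0.
x=-0.77: |R|=0.3873
R=−1: 1+2/3x = −1+1/3x ⇒ -1/3x=2 ⇒ x=2/(-1/3)=-6.0000
Confirm numerically:
  x=-4.898: |R|=0.86047 <1
  x=-3.712: |R|=0.65912 <1
  x=-2.454: |R|=0.34983 <1
  x=-6.142: |R|=1.01553 >1
  x=-6.075: |R|=1.00826 >1
Interval (-6.0000, 0).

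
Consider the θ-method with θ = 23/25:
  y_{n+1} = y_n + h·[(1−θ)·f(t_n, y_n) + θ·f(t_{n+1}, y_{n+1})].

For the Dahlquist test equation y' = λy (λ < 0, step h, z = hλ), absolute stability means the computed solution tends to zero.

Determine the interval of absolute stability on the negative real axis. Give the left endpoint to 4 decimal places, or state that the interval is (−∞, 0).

Test eqn y'=λy, z=hλ:
  y_{n+1} = y_n + z·[2/25·y_n + 23/25·y_{n+1}] ⇒ (1 − 23/25z)y_{n+1} = (1 + 2/25z)y_n
  Hence R(z) = (1 + 2/25z)/(1 − 23/25z).

Boundary: |R(x)|=1, x<0.
x=-0.46: |R|=0.6768
x=-2: |R|=0.2958
x=-10: |R|=0.0196
x=-100: |R|=0.0753
θ=23/25≥1/2 ⇒ |1+2/25x|<|1−23/25x| ∀x<0 ⇒ unbounded interval.

interval (−∞, 0).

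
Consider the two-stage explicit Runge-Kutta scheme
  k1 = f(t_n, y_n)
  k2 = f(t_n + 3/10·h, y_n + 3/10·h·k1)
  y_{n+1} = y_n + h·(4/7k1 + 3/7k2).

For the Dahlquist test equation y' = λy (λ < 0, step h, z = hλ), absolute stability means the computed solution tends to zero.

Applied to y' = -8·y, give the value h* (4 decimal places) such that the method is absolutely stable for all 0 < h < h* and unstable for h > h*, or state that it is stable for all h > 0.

Test eqn y'=λy, z=hλ:
  k1=λy_n ⇒ h·k1=z·y_n;  k2=λ(1+3/10z)y_n ⇒ h·k2=z(1+3/10z)y_n
  y_{n+1}/y_n = 1 + 4/7z + 3/7z(1+3/10z) = 1 + z + 9/70z²
  R(z) = 1 + z + 9/70z².

Find x<0 with |R(x)|<1.
x=-0.8: |R|=0.2823
R=1: x+9/70x²=0 ⇒ x=−70/9=-7.7778; min R=1−1/(4·9/70)=-0.9444>−1
Confirm numerically:
  x=-7.603: |R|=0.82915 <1
  x=-5.492: |R|=0.61402 <1
  x=-5.235: |R|=0.71147 <1
  x=-4.918: |R|=0.80828 <1
  x=-8.190: |R|=1.43407 >1
  x=-8.137: |R|=1.37581 >1
Stable set (-7.7778, 0).

(-7.7778,0); λ=-8 ⇒ h* = (70/9)/8 = 0.9722.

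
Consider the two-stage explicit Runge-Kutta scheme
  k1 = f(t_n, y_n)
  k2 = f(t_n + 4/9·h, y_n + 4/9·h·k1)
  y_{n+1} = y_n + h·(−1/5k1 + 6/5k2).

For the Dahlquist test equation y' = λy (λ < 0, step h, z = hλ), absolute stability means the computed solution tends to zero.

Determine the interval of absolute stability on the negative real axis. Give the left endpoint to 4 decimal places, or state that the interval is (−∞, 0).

(-1.8750, 0).

Test eqn y'=λy, z=hλ:
  k1=λy_n ⇒ h·k1=z·y_n;  k2=λ(1+4/9z)y_n ⇒ h·k2=z(1+4/9z)y_n
  y_{n+1}/y_n = 1 − 1/5z + 6/5z(1+4/9z) = 1 + z + 8/15z²
  so R(z) = 1 + z + 8/15z².

Need |R(x)|<1, x<0.
x=-1.21: |R|=0.5709
R=1: x+8/15x²=0 ⇒ x=−15/8=-1.8750; min R=1−1/(4·8/15)=0.5312>−1
Confirm numerically:
  x=-1.832: |R|=0.95799 <1
  x=-1.380: |R|=0.63568 <1
  x=-1.128: |R|=0.55060 <1
  x=-0.841: |R|=0.53622 <1
  x=-2.243: |R|=1.44023 >1
  x=-2.153: |R|=1.31922 >1
Interval (-1.8750, 0).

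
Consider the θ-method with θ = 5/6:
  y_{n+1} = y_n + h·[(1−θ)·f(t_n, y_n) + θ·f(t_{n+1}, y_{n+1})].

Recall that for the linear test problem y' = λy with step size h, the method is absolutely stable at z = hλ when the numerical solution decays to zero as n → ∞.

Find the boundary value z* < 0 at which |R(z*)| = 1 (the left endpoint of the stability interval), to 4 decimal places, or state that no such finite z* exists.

Set f=λy, z=hλ:
  y_{n+1} = y_n + z·[1/6·y_n + 5/6·y_{n+1}] ⇒ (1 − 5/6z)y_{n+1} = (1 + 1/6z)y_n
  Hence R(z) = (1 + 1/6z)/(1 − 5/6z).

Find x<0 with |R(x)|<1.
x=-0.73: |R|=0.5461
x=-2: |R|=0.2500
x=-10: |R|=0.0714
x=-100: |R|=0.1858
θ=5/6≥1/2 ⇒ |1+1/6x|<|1−5/6x| ∀x<0 ⇒ unbounded interval.

(−∞, 0) — no finite endpoint.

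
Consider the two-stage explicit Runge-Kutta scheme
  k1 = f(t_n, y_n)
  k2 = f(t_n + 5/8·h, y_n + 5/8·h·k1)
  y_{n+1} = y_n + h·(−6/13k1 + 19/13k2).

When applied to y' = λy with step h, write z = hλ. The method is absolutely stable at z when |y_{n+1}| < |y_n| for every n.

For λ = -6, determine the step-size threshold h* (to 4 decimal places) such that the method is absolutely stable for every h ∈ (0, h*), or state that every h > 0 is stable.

With y'=λy (z=hλ):
  k1=λy_n ⇒ h·k1=z·y_n;  k2=λ(1+5/8z)y_n ⇒ h·k2=z(1+5/8z)y_n
  y_{n+1}/y_n = 1 − 6/13z + 19/13z(1+5/8z) = 1 + z + 95/104z²
  so R(z) = 1 + z + 95/104z².

Solve |R(x)|<1 on ℝ⁻.
x=-0.84: |R|=0.8045
R=1: x+95/104x²=0 ⇒ x=−104/95=-1.0947; min R=1−1/(4·95/104)=0.7263>−1
Confirm numerically:
  x=-0.993: |R|=0.90772 <1
  x=-0.988: |R|=0.90367 <1
  x=-0.905: |R|=0.84315 <1
  x=-0.545: |R|=0.72632 <1
  x=-1.661: |R|=1.85917 >1
  x=-1.400: |R|=1.39038 >1
Stable set (-1.0947, 0).

(-1.0947,0); λ=-6 ⇒ h* = (104/95)/6 = 0.1825.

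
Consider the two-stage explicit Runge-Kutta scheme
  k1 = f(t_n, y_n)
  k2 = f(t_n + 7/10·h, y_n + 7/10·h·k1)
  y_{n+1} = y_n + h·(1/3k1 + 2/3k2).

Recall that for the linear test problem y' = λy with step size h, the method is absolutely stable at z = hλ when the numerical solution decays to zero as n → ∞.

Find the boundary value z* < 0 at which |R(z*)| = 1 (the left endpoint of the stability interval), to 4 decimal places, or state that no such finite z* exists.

left endpoint -2.1429.

With y'=λy (z=hλ):
  k1=λy_n ⇒ h·k1=z·y_n;  k2=λ(1+7/10z)y_n ⇒ h·k2=z(1+7/10z)y_n
  y_{n+1}/y_n = 1 + 1/3z + 2/3z(1+7/10z) = 1 + z + 7/15z²
  ⇒ R(z) = 1 + z + 7/15z².

Solve |R(x)|<1 on ℝ⁻.
x=-0.32: |R|=0.7278
R=1: x+7/15x²=0 ⇒ x=−15/7=-2.1429; min R=1−1/(4·7/15)=0.4643>−1
Confirm numerically:
  x=-2.047: |R|=0.90843 <1
  x=-1.365: |R|=0.50450 <1
  x=-1.359: |R|=0.50288 <1
  x=-1.331: |R|=0.49573 <1
  x=-2.728: |R|=1.74493 >1
  x=-2.278: |R|=1.14367 >1
Interval (-2.1429, 0).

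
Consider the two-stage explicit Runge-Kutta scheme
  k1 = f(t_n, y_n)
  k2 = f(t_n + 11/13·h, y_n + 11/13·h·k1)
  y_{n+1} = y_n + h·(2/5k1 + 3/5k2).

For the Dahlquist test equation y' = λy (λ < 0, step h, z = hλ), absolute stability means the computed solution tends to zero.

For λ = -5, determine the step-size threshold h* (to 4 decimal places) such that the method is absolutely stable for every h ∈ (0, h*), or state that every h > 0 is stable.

(-1.9697,0); λ=-5 ⇒ h* = (65/33)/5 = 0.3939.

Test eqn y'=λy, z=hλ:
  k1=λy_n ⇒ h·k1=z·y_n;  k2=λ(1+11/13z)y_n ⇒ h·k2=z(1+11/13z)y_n
  y_{n+1}/y_n = 1 + 2/5z + 3/5z(1+11/13z) = 1 + z + 33/65z²
  ⇒ R(z) = 1 + z + 33/65z².

Need |R(x)|<1, x<0.
x=-1.69: |R|=0.7600
R=1: x+33/65x²=0 ⇒ x=−65/33=-1.9697; min R=1−1/(4·33/65)=0.5076>−1
Confirm numerically:
  x=-1.771: |R|=0.82135 <1
  x=-1.417: |R|=0.60239 <1
  x=-1.001: |R|=0.50771 <1
  x=-2.430: |R|=1.56787 >1
  x=-2.429: |R|=1.56641 >1
  x=-2.231: |R|=1.29597 >1
So |R|<1 on (-1.9697, 0).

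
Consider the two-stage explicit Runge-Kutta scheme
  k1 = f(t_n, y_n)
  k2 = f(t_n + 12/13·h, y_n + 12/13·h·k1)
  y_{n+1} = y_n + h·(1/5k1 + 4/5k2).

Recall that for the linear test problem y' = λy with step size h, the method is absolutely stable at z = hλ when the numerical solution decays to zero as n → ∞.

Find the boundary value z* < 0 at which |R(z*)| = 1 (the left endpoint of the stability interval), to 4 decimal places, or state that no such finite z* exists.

Set f=λy, z=hλ:
  k1=λy_n ⇒ h·k1=z·y_n;  k2=λ(1+12/13z)y_n ⇒ h·k2=z(1+12/13z)y_n
  y_{n+1}/y_n = 1 + 1/5z + 4/5z(1+12/13z) = 1 + z + 48/65z²
  so R(z) = 1 + z + 48/65z².

Find x<0 with |R(x)|<1.
x=-0.77: |R|=0.6678
R=1: x+48/65x²=0 ⇒ x=−65/48=-1.3542; min R=1−1/(4·48/65)=0.6615>−1
Confirm numerically:
  x=-1.177: |R|=0.84601 <1
  x=-1.155: |R|=0.83013 <1
  x=-0.986: |R|=0.73193 <1
  x=-1.884: |R|=1.73714 >1
  x=-1.741: |R|=1.49734 >1
Stable set (-1.3542, 0).

z* = -1.3542.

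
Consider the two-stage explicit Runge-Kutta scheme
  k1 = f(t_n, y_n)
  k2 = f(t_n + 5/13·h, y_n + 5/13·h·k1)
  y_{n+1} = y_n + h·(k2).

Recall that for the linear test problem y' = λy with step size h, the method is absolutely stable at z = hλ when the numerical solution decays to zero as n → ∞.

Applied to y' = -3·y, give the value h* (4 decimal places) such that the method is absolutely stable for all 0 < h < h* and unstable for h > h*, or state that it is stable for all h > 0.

(-2.6000,0); λ=-3 ⇒ h* = (13/5)/3 = 0.8667.

On y'=λy, z=hλ:
  k1=λy_n ⇒ h·k1=z·y_n;  k2=λ(1+5/13z)y_n ⇒ h·k2=z(1+5/13z)y_n
  y_{n+1}/y_n = 1 + z(1+5/13z) = 1 + z + 5/13z²
  Hence R(z) = 1 + z + 5/13z².

Need |R(x)|<1, x<0.
x=-1.63: |R|=0.3919
R=1: x+5/13x²=0 ⇒ x=−13/5=-2.6000; min R=1−1/(4·5/13)=0.3500>−1
Confirm numerically:
  x=-1.573: |R|=0.37867 <1
  x=-1.535: |R|=0.37124 <1
  x=-1.305: |R|=0.35001 <1
  x=-2.940: |R|=1.38446 >1
  x=-2.905: |R|=1.34078 >1
  x=-2.652: |R|=1.05304 >1
Interval (-2.6000, 0).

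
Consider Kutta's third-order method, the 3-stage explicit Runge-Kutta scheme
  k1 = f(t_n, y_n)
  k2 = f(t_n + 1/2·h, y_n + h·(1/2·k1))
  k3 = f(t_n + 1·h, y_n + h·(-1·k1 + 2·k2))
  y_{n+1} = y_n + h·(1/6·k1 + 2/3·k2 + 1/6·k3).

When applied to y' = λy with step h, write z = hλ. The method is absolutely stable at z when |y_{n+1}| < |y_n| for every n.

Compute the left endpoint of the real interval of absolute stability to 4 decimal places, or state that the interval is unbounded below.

left endpoint -2.5127.

On y'=λy, z=hλ:
  order 3, 3-stage ⇒ R(z)=1+z+z^2/2+z^3/6
  (e.g. R(-1.22)=0.22156, |R|=0.22156)

Need |R(x)|<1, x<0.
x=-1.22: |R|=0.2216
|R(-2.43)|=0.8690 |R(-1.66)|=0.0446 |R(-1.61)|=0.0095
Bisect:
  x_lo=-2.8890 |R|=1.7347  x_hi=-0.0854 |R|=0.9181
  mid=-1.48723 |R|=0.07044 →hi
  mid=-2.18813 |R|=0.54027 →hi
  mid=-2.53858 |R|=1.04298 →lo
  mid=-2.36335 |R|=0.77069 →hi
  mid=-2.45096 |R|=0.90127 →hi
  mid=-2.49477 |R|=0.97069 →hi
  mid=-2.51667 |R|=1.00647 →lo
  mid=-2.50572 |R|=0.98849 →hi
  ...
  [-2.51291,-2.51274] ⇒ x*=-2.5127
Stable set (-2.5127, 0).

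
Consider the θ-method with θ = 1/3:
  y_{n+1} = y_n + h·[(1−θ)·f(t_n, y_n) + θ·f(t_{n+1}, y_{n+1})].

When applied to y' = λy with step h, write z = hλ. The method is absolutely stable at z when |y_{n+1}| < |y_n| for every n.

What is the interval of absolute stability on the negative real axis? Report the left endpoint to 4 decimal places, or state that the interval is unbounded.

On y'=λy, z=hλ:
  y_{n+1} = y_n + z·[2/3·y_n + 1/3·y_{n+1}] ⇒ (1 − 1/3z)y_{n+1} = (1 + 2/3z)y_n
  so R(z) = (1 + 2/3z)/(1 − 1/3z).

Need |R(x)|<1, x<0.
x=-1.74: |R|=0.1013
R=−1: 1+2/3x = −1+1/3x ⇒ -1/3x=2 ⇒ x=2/(-1/3)=-6.0000
Confirm numerically:
  x=-5.749: |R|=0.97131 <1
  x=-4.848: |R|=0.85321 <1
  x=-2.958: |R|=0.48943 <1
  x=-6.537: |R|=1.05631 >1
  x=-6.244: |R|=1.02640 >1
  x=-6.054: |R|=1.00596 >1
So |R|<1 on (-6.0000, 0).

z∈(-6.0000,0).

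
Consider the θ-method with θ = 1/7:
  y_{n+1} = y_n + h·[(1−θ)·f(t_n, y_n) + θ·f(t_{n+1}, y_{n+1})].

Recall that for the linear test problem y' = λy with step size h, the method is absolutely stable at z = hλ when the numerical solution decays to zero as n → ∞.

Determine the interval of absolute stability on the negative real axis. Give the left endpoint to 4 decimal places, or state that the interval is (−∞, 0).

Set f=λy, z=hλ:
  y_{n+1} = y_n + z·[6/7·y_n + 1/7·y_{n+1}] ⇒ (1 − 1/7z)y_{n+1} = (1 + 6/7z)y_n
  Hence R(z) = (1 + 6/7z)/(1 − 1/7z).

Solve |R(x)|<1 on ℝ⁻.
x=-0.7: |R|=0.3636
R=−1: 1+6/7x = −1+1/7x ⇒ -5/7x=2 ⇒ x=2/(-5/7)=-2.8000
Confirm numerically:
  x=-2.772: |R|=0.98567 <1
  x=-2.684: |R|=0.94011 <1
  x=-1.916: |R|=0.50426 <1
  x=-1.540: |R|=0.26230 <1
  x=-3.063: |R|=1.13068 >1
  x=-3.028: |R|=1.11368 >1
Stable set (-2.8000, 0).

(-2.8000, 0).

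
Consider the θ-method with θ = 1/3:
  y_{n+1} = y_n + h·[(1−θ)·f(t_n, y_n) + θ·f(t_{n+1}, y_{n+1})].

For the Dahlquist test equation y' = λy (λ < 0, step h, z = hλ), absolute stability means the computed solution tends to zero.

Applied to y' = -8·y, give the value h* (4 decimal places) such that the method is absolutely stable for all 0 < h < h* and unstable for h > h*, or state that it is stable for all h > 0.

(-6.0000,0); λ=-8 ⇒ h* = (6)/8 = 0.7500.

With y'=λy (z=hλ):
  y_{n+1} = y_n + z·[2/3·y_n + 1/3·y_{n+1}] ⇒ (1 − 1/3z)y_{n+1} = (1 + 2/3z)y_n
  Hence R(z) = (1 + 2/3z)/(1 − 1/3z).

Need |R(x)|<1, x<0.
x=-0.53: |R|=0.5496
R=−1: 1+2/3x = −1+1/3x ⇒ -1/3x=2 ⇒ x=2/(-1/3)=-6.0000
Confirm numerically:
  x=-4.361: |R|=0.77734 <1
  x=-3.593: |R|=0.63492 <1
  x=-3.266: |R|=0.56368 <1
  x=-6.286: |R|=1.03080 >1
  x=-6.217: |R|=1.02354 >1
Interval (-6.0000, 0).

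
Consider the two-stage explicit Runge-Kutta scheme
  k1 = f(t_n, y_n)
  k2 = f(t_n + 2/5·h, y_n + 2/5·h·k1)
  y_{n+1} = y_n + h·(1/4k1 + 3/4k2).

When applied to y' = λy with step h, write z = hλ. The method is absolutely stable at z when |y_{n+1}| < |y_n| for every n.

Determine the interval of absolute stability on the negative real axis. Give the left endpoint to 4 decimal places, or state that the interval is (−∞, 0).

Set f=λy, z=hλ:
  k1=λy_n ⇒ h·k1=z·y_n;  k2=λ(1+2/5z)y_n ⇒ h·k2=z(1+2/5z)y_n
  y_{n+1}/y_n = 1 + 1/4z + 3/4z(1+2/5z) = 1 + z + 3/10z²
  R(z) = 1 + z + 3/10z².

Boundary: |R(x)|=1, x<0.
x=-1.64: |R|=0.1669
R=1: x+3/10x²=0 ⇒ x=−10/3=-3.3333; min R=1−1/(4·3/10)=0.1667>−1
Confirm numerically:
  x=-3.236: |R|=0.90551 <1
  x=-1.881: |R|=0.18045 <1
  x=-1.439: |R|=0.18222 <1
  x=-3.804: |R|=1.53712 >1
  x=-3.795: |R|=1.52561 >1
  x=-3.426: |R|=1.09524 >1
Interval (-3.3333, 0).

(-3.3333, 0).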